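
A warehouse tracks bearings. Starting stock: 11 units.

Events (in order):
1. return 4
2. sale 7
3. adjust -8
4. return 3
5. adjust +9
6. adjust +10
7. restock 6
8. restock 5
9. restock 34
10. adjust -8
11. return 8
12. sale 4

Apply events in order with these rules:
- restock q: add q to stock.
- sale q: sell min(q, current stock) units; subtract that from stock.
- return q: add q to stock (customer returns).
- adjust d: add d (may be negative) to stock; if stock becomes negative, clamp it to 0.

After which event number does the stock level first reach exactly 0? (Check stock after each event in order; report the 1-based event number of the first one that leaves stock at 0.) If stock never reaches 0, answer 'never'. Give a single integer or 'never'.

Answer: 3

Derivation:
Processing events:
Start: stock = 11
  Event 1 (return 4): 11 + 4 = 15
  Event 2 (sale 7): sell min(7,15)=7. stock: 15 - 7 = 8. total_sold = 7
  Event 3 (adjust -8): 8 + -8 = 0
  Event 4 (return 3): 0 + 3 = 3
  Event 5 (adjust +9): 3 + 9 = 12
  Event 6 (adjust +10): 12 + 10 = 22
  Event 7 (restock 6): 22 + 6 = 28
  Event 8 (restock 5): 28 + 5 = 33
  Event 9 (restock 34): 33 + 34 = 67
  Event 10 (adjust -8): 67 + -8 = 59
  Event 11 (return 8): 59 + 8 = 67
  Event 12 (sale 4): sell min(4,67)=4. stock: 67 - 4 = 63. total_sold = 11
Final: stock = 63, total_sold = 11

First zero at event 3.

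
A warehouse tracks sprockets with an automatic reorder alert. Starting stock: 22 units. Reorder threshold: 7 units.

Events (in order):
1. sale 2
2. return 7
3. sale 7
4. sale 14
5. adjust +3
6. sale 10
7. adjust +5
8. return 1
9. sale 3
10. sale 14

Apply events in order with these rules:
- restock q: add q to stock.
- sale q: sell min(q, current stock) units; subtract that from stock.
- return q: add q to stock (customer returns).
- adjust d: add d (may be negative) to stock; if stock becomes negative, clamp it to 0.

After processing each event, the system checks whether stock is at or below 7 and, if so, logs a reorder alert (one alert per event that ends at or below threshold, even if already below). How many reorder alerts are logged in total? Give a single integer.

Answer: 6

Derivation:
Processing events:
Start: stock = 22
  Event 1 (sale 2): sell min(2,22)=2. stock: 22 - 2 = 20. total_sold = 2
  Event 2 (return 7): 20 + 7 = 27
  Event 3 (sale 7): sell min(7,27)=7. stock: 27 - 7 = 20. total_sold = 9
  Event 4 (sale 14): sell min(14,20)=14. stock: 20 - 14 = 6. total_sold = 23
  Event 5 (adjust +3): 6 + 3 = 9
  Event 6 (sale 10): sell min(10,9)=9. stock: 9 - 9 = 0. total_sold = 32
  Event 7 (adjust +5): 0 + 5 = 5
  Event 8 (return 1): 5 + 1 = 6
  Event 9 (sale 3): sell min(3,6)=3. stock: 6 - 3 = 3. total_sold = 35
  Event 10 (sale 14): sell min(14,3)=3. stock: 3 - 3 = 0. total_sold = 38
Final: stock = 0, total_sold = 38

Checking against threshold 7:
  After event 1: stock=20 > 7
  After event 2: stock=27 > 7
  After event 3: stock=20 > 7
  After event 4: stock=6 <= 7 -> ALERT
  After event 5: stock=9 > 7
  After event 6: stock=0 <= 7 -> ALERT
  After event 7: stock=5 <= 7 -> ALERT
  After event 8: stock=6 <= 7 -> ALERT
  After event 9: stock=3 <= 7 -> ALERT
  After event 10: stock=0 <= 7 -> ALERT
Alert events: [4, 6, 7, 8, 9, 10]. Count = 6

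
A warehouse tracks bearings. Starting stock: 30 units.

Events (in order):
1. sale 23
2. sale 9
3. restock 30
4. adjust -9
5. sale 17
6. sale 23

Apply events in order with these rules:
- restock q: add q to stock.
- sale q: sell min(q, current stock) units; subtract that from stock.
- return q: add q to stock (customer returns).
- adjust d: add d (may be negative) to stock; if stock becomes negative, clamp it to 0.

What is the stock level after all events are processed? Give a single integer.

Processing events:
Start: stock = 30
  Event 1 (sale 23): sell min(23,30)=23. stock: 30 - 23 = 7. total_sold = 23
  Event 2 (sale 9): sell min(9,7)=7. stock: 7 - 7 = 0. total_sold = 30
  Event 3 (restock 30): 0 + 30 = 30
  Event 4 (adjust -9): 30 + -9 = 21
  Event 5 (sale 17): sell min(17,21)=17. stock: 21 - 17 = 4. total_sold = 47
  Event 6 (sale 23): sell min(23,4)=4. stock: 4 - 4 = 0. total_sold = 51
Final: stock = 0, total_sold = 51

Answer: 0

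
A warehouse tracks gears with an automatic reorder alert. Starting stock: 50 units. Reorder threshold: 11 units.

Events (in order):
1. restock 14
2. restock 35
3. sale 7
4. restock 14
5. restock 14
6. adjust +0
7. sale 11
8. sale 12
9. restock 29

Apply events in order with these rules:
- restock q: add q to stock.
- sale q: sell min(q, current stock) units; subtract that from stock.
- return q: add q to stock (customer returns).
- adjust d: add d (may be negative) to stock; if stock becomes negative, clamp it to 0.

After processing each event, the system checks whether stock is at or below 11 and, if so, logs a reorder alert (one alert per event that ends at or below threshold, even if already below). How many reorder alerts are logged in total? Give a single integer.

Processing events:
Start: stock = 50
  Event 1 (restock 14): 50 + 14 = 64
  Event 2 (restock 35): 64 + 35 = 99
  Event 3 (sale 7): sell min(7,99)=7. stock: 99 - 7 = 92. total_sold = 7
  Event 4 (restock 14): 92 + 14 = 106
  Event 5 (restock 14): 106 + 14 = 120
  Event 6 (adjust +0): 120 + 0 = 120
  Event 7 (sale 11): sell min(11,120)=11. stock: 120 - 11 = 109. total_sold = 18
  Event 8 (sale 12): sell min(12,109)=12. stock: 109 - 12 = 97. total_sold = 30
  Event 9 (restock 29): 97 + 29 = 126
Final: stock = 126, total_sold = 30

Checking against threshold 11:
  After event 1: stock=64 > 11
  After event 2: stock=99 > 11
  After event 3: stock=92 > 11
  After event 4: stock=106 > 11
  After event 5: stock=120 > 11
  After event 6: stock=120 > 11
  After event 7: stock=109 > 11
  After event 8: stock=97 > 11
  After event 9: stock=126 > 11
Alert events: []. Count = 0

Answer: 0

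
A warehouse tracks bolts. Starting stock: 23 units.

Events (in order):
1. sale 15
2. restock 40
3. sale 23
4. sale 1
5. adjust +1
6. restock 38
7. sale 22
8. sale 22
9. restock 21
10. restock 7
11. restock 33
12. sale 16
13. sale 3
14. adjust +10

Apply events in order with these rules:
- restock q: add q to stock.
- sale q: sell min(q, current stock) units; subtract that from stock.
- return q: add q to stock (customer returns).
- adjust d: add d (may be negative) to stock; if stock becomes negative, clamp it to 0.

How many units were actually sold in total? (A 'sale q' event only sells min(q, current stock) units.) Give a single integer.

Answer: 102

Derivation:
Processing events:
Start: stock = 23
  Event 1 (sale 15): sell min(15,23)=15. stock: 23 - 15 = 8. total_sold = 15
  Event 2 (restock 40): 8 + 40 = 48
  Event 3 (sale 23): sell min(23,48)=23. stock: 48 - 23 = 25. total_sold = 38
  Event 4 (sale 1): sell min(1,25)=1. stock: 25 - 1 = 24. total_sold = 39
  Event 5 (adjust +1): 24 + 1 = 25
  Event 6 (restock 38): 25 + 38 = 63
  Event 7 (sale 22): sell min(22,63)=22. stock: 63 - 22 = 41. total_sold = 61
  Event 8 (sale 22): sell min(22,41)=22. stock: 41 - 22 = 19. total_sold = 83
  Event 9 (restock 21): 19 + 21 = 40
  Event 10 (restock 7): 40 + 7 = 47
  Event 11 (restock 33): 47 + 33 = 80
  Event 12 (sale 16): sell min(16,80)=16. stock: 80 - 16 = 64. total_sold = 99
  Event 13 (sale 3): sell min(3,64)=3. stock: 64 - 3 = 61. total_sold = 102
  Event 14 (adjust +10): 61 + 10 = 71
Final: stock = 71, total_sold = 102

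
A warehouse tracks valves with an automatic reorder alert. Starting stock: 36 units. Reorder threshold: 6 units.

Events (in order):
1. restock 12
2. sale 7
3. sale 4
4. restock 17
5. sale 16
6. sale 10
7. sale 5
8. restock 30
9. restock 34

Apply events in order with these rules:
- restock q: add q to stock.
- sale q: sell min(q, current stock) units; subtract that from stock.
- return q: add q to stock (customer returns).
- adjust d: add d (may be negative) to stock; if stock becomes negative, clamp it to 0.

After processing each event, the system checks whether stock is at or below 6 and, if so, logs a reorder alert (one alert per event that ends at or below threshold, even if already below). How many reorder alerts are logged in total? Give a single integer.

Answer: 0

Derivation:
Processing events:
Start: stock = 36
  Event 1 (restock 12): 36 + 12 = 48
  Event 2 (sale 7): sell min(7,48)=7. stock: 48 - 7 = 41. total_sold = 7
  Event 3 (sale 4): sell min(4,41)=4. stock: 41 - 4 = 37. total_sold = 11
  Event 4 (restock 17): 37 + 17 = 54
  Event 5 (sale 16): sell min(16,54)=16. stock: 54 - 16 = 38. total_sold = 27
  Event 6 (sale 10): sell min(10,38)=10. stock: 38 - 10 = 28. total_sold = 37
  Event 7 (sale 5): sell min(5,28)=5. stock: 28 - 5 = 23. total_sold = 42
  Event 8 (restock 30): 23 + 30 = 53
  Event 9 (restock 34): 53 + 34 = 87
Final: stock = 87, total_sold = 42

Checking against threshold 6:
  After event 1: stock=48 > 6
  After event 2: stock=41 > 6
  After event 3: stock=37 > 6
  After event 4: stock=54 > 6
  After event 5: stock=38 > 6
  After event 6: stock=28 > 6
  After event 7: stock=23 > 6
  After event 8: stock=53 > 6
  After event 9: stock=87 > 6
Alert events: []. Count = 0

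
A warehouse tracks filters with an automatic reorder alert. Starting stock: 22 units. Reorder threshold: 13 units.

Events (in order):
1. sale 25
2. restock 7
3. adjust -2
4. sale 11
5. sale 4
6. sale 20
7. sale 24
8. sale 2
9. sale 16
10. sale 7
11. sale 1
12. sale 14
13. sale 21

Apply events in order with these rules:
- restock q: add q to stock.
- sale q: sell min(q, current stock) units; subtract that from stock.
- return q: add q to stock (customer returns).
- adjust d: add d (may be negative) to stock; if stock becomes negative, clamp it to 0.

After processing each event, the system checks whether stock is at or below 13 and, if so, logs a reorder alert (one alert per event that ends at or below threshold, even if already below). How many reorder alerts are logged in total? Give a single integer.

Answer: 13

Derivation:
Processing events:
Start: stock = 22
  Event 1 (sale 25): sell min(25,22)=22. stock: 22 - 22 = 0. total_sold = 22
  Event 2 (restock 7): 0 + 7 = 7
  Event 3 (adjust -2): 7 + -2 = 5
  Event 4 (sale 11): sell min(11,5)=5. stock: 5 - 5 = 0. total_sold = 27
  Event 5 (sale 4): sell min(4,0)=0. stock: 0 - 0 = 0. total_sold = 27
  Event 6 (sale 20): sell min(20,0)=0. stock: 0 - 0 = 0. total_sold = 27
  Event 7 (sale 24): sell min(24,0)=0. stock: 0 - 0 = 0. total_sold = 27
  Event 8 (sale 2): sell min(2,0)=0. stock: 0 - 0 = 0. total_sold = 27
  Event 9 (sale 16): sell min(16,0)=0. stock: 0 - 0 = 0. total_sold = 27
  Event 10 (sale 7): sell min(7,0)=0. stock: 0 - 0 = 0. total_sold = 27
  Event 11 (sale 1): sell min(1,0)=0. stock: 0 - 0 = 0. total_sold = 27
  Event 12 (sale 14): sell min(14,0)=0. stock: 0 - 0 = 0. total_sold = 27
  Event 13 (sale 21): sell min(21,0)=0. stock: 0 - 0 = 0. total_sold = 27
Final: stock = 0, total_sold = 27

Checking against threshold 13:
  After event 1: stock=0 <= 13 -> ALERT
  After event 2: stock=7 <= 13 -> ALERT
  After event 3: stock=5 <= 13 -> ALERT
  After event 4: stock=0 <= 13 -> ALERT
  After event 5: stock=0 <= 13 -> ALERT
  After event 6: stock=0 <= 13 -> ALERT
  After event 7: stock=0 <= 13 -> ALERT
  After event 8: stock=0 <= 13 -> ALERT
  After event 9: stock=0 <= 13 -> ALERT
  After event 10: stock=0 <= 13 -> ALERT
  After event 11: stock=0 <= 13 -> ALERT
  After event 12: stock=0 <= 13 -> ALERT
  After event 13: stock=0 <= 13 -> ALERT
Alert events: [1, 2, 3, 4, 5, 6, 7, 8, 9, 10, 11, 12, 13]. Count = 13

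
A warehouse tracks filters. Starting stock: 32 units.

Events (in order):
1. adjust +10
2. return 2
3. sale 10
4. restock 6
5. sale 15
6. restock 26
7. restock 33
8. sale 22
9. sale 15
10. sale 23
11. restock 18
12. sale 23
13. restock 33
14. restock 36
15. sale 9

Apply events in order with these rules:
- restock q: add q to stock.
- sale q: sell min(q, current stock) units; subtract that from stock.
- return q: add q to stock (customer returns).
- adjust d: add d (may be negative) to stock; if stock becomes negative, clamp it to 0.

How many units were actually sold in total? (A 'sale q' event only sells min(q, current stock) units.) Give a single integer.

Answer: 117

Derivation:
Processing events:
Start: stock = 32
  Event 1 (adjust +10): 32 + 10 = 42
  Event 2 (return 2): 42 + 2 = 44
  Event 3 (sale 10): sell min(10,44)=10. stock: 44 - 10 = 34. total_sold = 10
  Event 4 (restock 6): 34 + 6 = 40
  Event 5 (sale 15): sell min(15,40)=15. stock: 40 - 15 = 25. total_sold = 25
  Event 6 (restock 26): 25 + 26 = 51
  Event 7 (restock 33): 51 + 33 = 84
  Event 8 (sale 22): sell min(22,84)=22. stock: 84 - 22 = 62. total_sold = 47
  Event 9 (sale 15): sell min(15,62)=15. stock: 62 - 15 = 47. total_sold = 62
  Event 10 (sale 23): sell min(23,47)=23. stock: 47 - 23 = 24. total_sold = 85
  Event 11 (restock 18): 24 + 18 = 42
  Event 12 (sale 23): sell min(23,42)=23. stock: 42 - 23 = 19. total_sold = 108
  Event 13 (restock 33): 19 + 33 = 52
  Event 14 (restock 36): 52 + 36 = 88
  Event 15 (sale 9): sell min(9,88)=9. stock: 88 - 9 = 79. total_sold = 117
Final: stock = 79, total_sold = 117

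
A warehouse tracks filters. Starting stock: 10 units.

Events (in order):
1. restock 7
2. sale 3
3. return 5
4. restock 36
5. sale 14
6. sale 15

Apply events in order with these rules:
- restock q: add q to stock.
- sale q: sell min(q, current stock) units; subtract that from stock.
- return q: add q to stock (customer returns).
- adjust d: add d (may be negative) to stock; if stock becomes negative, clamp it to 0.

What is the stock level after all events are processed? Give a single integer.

Processing events:
Start: stock = 10
  Event 1 (restock 7): 10 + 7 = 17
  Event 2 (sale 3): sell min(3,17)=3. stock: 17 - 3 = 14. total_sold = 3
  Event 3 (return 5): 14 + 5 = 19
  Event 4 (restock 36): 19 + 36 = 55
  Event 5 (sale 14): sell min(14,55)=14. stock: 55 - 14 = 41. total_sold = 17
  Event 6 (sale 15): sell min(15,41)=15. stock: 41 - 15 = 26. total_sold = 32
Final: stock = 26, total_sold = 32

Answer: 26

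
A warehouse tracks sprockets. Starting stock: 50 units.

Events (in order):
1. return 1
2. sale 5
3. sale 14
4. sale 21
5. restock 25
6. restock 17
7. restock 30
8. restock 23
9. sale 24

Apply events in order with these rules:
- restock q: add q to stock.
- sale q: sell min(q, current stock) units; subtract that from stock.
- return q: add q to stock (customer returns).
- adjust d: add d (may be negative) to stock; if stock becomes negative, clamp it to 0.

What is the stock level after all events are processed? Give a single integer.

Answer: 82

Derivation:
Processing events:
Start: stock = 50
  Event 1 (return 1): 50 + 1 = 51
  Event 2 (sale 5): sell min(5,51)=5. stock: 51 - 5 = 46. total_sold = 5
  Event 3 (sale 14): sell min(14,46)=14. stock: 46 - 14 = 32. total_sold = 19
  Event 4 (sale 21): sell min(21,32)=21. stock: 32 - 21 = 11. total_sold = 40
  Event 5 (restock 25): 11 + 25 = 36
  Event 6 (restock 17): 36 + 17 = 53
  Event 7 (restock 30): 53 + 30 = 83
  Event 8 (restock 23): 83 + 23 = 106
  Event 9 (sale 24): sell min(24,106)=24. stock: 106 - 24 = 82. total_sold = 64
Final: stock = 82, total_sold = 64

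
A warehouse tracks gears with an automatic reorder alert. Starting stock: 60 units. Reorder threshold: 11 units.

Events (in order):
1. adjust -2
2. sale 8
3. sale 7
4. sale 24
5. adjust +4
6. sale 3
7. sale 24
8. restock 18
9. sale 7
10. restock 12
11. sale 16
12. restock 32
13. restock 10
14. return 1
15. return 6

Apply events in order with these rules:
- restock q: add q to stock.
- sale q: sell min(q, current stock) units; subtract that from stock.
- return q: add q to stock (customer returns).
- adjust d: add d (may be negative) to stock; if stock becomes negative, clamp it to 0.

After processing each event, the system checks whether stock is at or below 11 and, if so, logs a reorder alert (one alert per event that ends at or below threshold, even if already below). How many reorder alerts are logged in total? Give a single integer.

Processing events:
Start: stock = 60
  Event 1 (adjust -2): 60 + -2 = 58
  Event 2 (sale 8): sell min(8,58)=8. stock: 58 - 8 = 50. total_sold = 8
  Event 3 (sale 7): sell min(7,50)=7. stock: 50 - 7 = 43. total_sold = 15
  Event 4 (sale 24): sell min(24,43)=24. stock: 43 - 24 = 19. total_sold = 39
  Event 5 (adjust +4): 19 + 4 = 23
  Event 6 (sale 3): sell min(3,23)=3. stock: 23 - 3 = 20. total_sold = 42
  Event 7 (sale 24): sell min(24,20)=20. stock: 20 - 20 = 0. total_sold = 62
  Event 8 (restock 18): 0 + 18 = 18
  Event 9 (sale 7): sell min(7,18)=7. stock: 18 - 7 = 11. total_sold = 69
  Event 10 (restock 12): 11 + 12 = 23
  Event 11 (sale 16): sell min(16,23)=16. stock: 23 - 16 = 7. total_sold = 85
  Event 12 (restock 32): 7 + 32 = 39
  Event 13 (restock 10): 39 + 10 = 49
  Event 14 (return 1): 49 + 1 = 50
  Event 15 (return 6): 50 + 6 = 56
Final: stock = 56, total_sold = 85

Checking against threshold 11:
  After event 1: stock=58 > 11
  After event 2: stock=50 > 11
  After event 3: stock=43 > 11
  After event 4: stock=19 > 11
  After event 5: stock=23 > 11
  After event 6: stock=20 > 11
  After event 7: stock=0 <= 11 -> ALERT
  After event 8: stock=18 > 11
  After event 9: stock=11 <= 11 -> ALERT
  After event 10: stock=23 > 11
  After event 11: stock=7 <= 11 -> ALERT
  After event 12: stock=39 > 11
  After event 13: stock=49 > 11
  After event 14: stock=50 > 11
  After event 15: stock=56 > 11
Alert events: [7, 9, 11]. Count = 3

Answer: 3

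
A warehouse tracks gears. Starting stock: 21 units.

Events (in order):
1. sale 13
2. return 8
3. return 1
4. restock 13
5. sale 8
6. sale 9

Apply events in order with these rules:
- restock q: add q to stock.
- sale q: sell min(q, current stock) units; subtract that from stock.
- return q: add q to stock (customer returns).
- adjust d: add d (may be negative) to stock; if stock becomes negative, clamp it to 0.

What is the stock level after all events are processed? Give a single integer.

Answer: 13

Derivation:
Processing events:
Start: stock = 21
  Event 1 (sale 13): sell min(13,21)=13. stock: 21 - 13 = 8. total_sold = 13
  Event 2 (return 8): 8 + 8 = 16
  Event 3 (return 1): 16 + 1 = 17
  Event 4 (restock 13): 17 + 13 = 30
  Event 5 (sale 8): sell min(8,30)=8. stock: 30 - 8 = 22. total_sold = 21
  Event 6 (sale 9): sell min(9,22)=9. stock: 22 - 9 = 13. total_sold = 30
Final: stock = 13, total_sold = 30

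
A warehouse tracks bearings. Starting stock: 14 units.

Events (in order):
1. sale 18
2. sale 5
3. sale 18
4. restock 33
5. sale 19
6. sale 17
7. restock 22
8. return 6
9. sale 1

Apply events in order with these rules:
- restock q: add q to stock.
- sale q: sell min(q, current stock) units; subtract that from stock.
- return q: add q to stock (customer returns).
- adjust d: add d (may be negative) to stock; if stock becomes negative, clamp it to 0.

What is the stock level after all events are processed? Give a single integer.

Answer: 27

Derivation:
Processing events:
Start: stock = 14
  Event 1 (sale 18): sell min(18,14)=14. stock: 14 - 14 = 0. total_sold = 14
  Event 2 (sale 5): sell min(5,0)=0. stock: 0 - 0 = 0. total_sold = 14
  Event 3 (sale 18): sell min(18,0)=0. stock: 0 - 0 = 0. total_sold = 14
  Event 4 (restock 33): 0 + 33 = 33
  Event 5 (sale 19): sell min(19,33)=19. stock: 33 - 19 = 14. total_sold = 33
  Event 6 (sale 17): sell min(17,14)=14. stock: 14 - 14 = 0. total_sold = 47
  Event 7 (restock 22): 0 + 22 = 22
  Event 8 (return 6): 22 + 6 = 28
  Event 9 (sale 1): sell min(1,28)=1. stock: 28 - 1 = 27. total_sold = 48
Final: stock = 27, total_sold = 48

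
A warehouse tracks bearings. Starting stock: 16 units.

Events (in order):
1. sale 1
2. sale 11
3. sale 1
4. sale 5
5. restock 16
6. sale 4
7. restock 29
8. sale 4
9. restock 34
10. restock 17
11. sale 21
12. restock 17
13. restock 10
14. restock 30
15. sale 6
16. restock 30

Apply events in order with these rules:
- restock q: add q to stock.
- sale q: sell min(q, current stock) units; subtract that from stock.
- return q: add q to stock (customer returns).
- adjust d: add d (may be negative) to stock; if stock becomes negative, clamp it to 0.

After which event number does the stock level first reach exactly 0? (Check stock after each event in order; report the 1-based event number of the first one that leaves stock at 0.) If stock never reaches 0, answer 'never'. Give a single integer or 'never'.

Processing events:
Start: stock = 16
  Event 1 (sale 1): sell min(1,16)=1. stock: 16 - 1 = 15. total_sold = 1
  Event 2 (sale 11): sell min(11,15)=11. stock: 15 - 11 = 4. total_sold = 12
  Event 3 (sale 1): sell min(1,4)=1. stock: 4 - 1 = 3. total_sold = 13
  Event 4 (sale 5): sell min(5,3)=3. stock: 3 - 3 = 0. total_sold = 16
  Event 5 (restock 16): 0 + 16 = 16
  Event 6 (sale 4): sell min(4,16)=4. stock: 16 - 4 = 12. total_sold = 20
  Event 7 (restock 29): 12 + 29 = 41
  Event 8 (sale 4): sell min(4,41)=4. stock: 41 - 4 = 37. total_sold = 24
  Event 9 (restock 34): 37 + 34 = 71
  Event 10 (restock 17): 71 + 17 = 88
  Event 11 (sale 21): sell min(21,88)=21. stock: 88 - 21 = 67. total_sold = 45
  Event 12 (restock 17): 67 + 17 = 84
  Event 13 (restock 10): 84 + 10 = 94
  Event 14 (restock 30): 94 + 30 = 124
  Event 15 (sale 6): sell min(6,124)=6. stock: 124 - 6 = 118. total_sold = 51
  Event 16 (restock 30): 118 + 30 = 148
Final: stock = 148, total_sold = 51

First zero at event 4.

Answer: 4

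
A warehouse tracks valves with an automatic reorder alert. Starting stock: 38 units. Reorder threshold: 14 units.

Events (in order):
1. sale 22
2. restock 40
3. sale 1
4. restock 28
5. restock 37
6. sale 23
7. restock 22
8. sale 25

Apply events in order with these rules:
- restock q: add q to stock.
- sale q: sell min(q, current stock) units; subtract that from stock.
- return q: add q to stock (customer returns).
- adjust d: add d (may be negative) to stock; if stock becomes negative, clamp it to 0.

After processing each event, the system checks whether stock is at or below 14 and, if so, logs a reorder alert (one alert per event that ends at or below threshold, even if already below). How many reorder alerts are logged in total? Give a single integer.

Processing events:
Start: stock = 38
  Event 1 (sale 22): sell min(22,38)=22. stock: 38 - 22 = 16. total_sold = 22
  Event 2 (restock 40): 16 + 40 = 56
  Event 3 (sale 1): sell min(1,56)=1. stock: 56 - 1 = 55. total_sold = 23
  Event 4 (restock 28): 55 + 28 = 83
  Event 5 (restock 37): 83 + 37 = 120
  Event 6 (sale 23): sell min(23,120)=23. stock: 120 - 23 = 97. total_sold = 46
  Event 7 (restock 22): 97 + 22 = 119
  Event 8 (sale 25): sell min(25,119)=25. stock: 119 - 25 = 94. total_sold = 71
Final: stock = 94, total_sold = 71

Checking against threshold 14:
  After event 1: stock=16 > 14
  After event 2: stock=56 > 14
  After event 3: stock=55 > 14
  After event 4: stock=83 > 14
  After event 5: stock=120 > 14
  After event 6: stock=97 > 14
  After event 7: stock=119 > 14
  After event 8: stock=94 > 14
Alert events: []. Count = 0

Answer: 0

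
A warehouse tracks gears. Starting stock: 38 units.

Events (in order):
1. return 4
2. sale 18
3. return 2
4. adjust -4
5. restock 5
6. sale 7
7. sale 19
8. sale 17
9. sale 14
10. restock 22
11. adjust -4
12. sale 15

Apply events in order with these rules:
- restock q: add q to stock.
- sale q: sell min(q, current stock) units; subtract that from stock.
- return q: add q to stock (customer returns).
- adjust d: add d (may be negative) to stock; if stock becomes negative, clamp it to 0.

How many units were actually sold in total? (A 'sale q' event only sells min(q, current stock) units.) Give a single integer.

Answer: 60

Derivation:
Processing events:
Start: stock = 38
  Event 1 (return 4): 38 + 4 = 42
  Event 2 (sale 18): sell min(18,42)=18. stock: 42 - 18 = 24. total_sold = 18
  Event 3 (return 2): 24 + 2 = 26
  Event 4 (adjust -4): 26 + -4 = 22
  Event 5 (restock 5): 22 + 5 = 27
  Event 6 (sale 7): sell min(7,27)=7. stock: 27 - 7 = 20. total_sold = 25
  Event 7 (sale 19): sell min(19,20)=19. stock: 20 - 19 = 1. total_sold = 44
  Event 8 (sale 17): sell min(17,1)=1. stock: 1 - 1 = 0. total_sold = 45
  Event 9 (sale 14): sell min(14,0)=0. stock: 0 - 0 = 0. total_sold = 45
  Event 10 (restock 22): 0 + 22 = 22
  Event 11 (adjust -4): 22 + -4 = 18
  Event 12 (sale 15): sell min(15,18)=15. stock: 18 - 15 = 3. total_sold = 60
Final: stock = 3, total_sold = 60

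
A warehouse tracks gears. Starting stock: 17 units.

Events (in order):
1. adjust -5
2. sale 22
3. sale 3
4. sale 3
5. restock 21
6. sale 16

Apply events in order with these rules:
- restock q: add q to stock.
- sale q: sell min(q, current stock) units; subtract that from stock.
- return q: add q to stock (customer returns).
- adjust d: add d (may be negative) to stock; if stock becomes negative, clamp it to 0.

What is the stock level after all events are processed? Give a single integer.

Answer: 5

Derivation:
Processing events:
Start: stock = 17
  Event 1 (adjust -5): 17 + -5 = 12
  Event 2 (sale 22): sell min(22,12)=12. stock: 12 - 12 = 0. total_sold = 12
  Event 3 (sale 3): sell min(3,0)=0. stock: 0 - 0 = 0. total_sold = 12
  Event 4 (sale 3): sell min(3,0)=0. stock: 0 - 0 = 0. total_sold = 12
  Event 5 (restock 21): 0 + 21 = 21
  Event 6 (sale 16): sell min(16,21)=16. stock: 21 - 16 = 5. total_sold = 28
Final: stock = 5, total_sold = 28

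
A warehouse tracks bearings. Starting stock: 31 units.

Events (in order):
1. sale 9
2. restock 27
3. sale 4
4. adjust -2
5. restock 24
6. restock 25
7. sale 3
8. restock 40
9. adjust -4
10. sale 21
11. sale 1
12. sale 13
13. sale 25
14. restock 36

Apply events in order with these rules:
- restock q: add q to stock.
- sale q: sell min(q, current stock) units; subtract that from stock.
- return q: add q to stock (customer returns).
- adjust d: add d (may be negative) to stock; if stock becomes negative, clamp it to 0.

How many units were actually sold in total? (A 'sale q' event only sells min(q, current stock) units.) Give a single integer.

Answer: 76

Derivation:
Processing events:
Start: stock = 31
  Event 1 (sale 9): sell min(9,31)=9. stock: 31 - 9 = 22. total_sold = 9
  Event 2 (restock 27): 22 + 27 = 49
  Event 3 (sale 4): sell min(4,49)=4. stock: 49 - 4 = 45. total_sold = 13
  Event 4 (adjust -2): 45 + -2 = 43
  Event 5 (restock 24): 43 + 24 = 67
  Event 6 (restock 25): 67 + 25 = 92
  Event 7 (sale 3): sell min(3,92)=3. stock: 92 - 3 = 89. total_sold = 16
  Event 8 (restock 40): 89 + 40 = 129
  Event 9 (adjust -4): 129 + -4 = 125
  Event 10 (sale 21): sell min(21,125)=21. stock: 125 - 21 = 104. total_sold = 37
  Event 11 (sale 1): sell min(1,104)=1. stock: 104 - 1 = 103. total_sold = 38
  Event 12 (sale 13): sell min(13,103)=13. stock: 103 - 13 = 90. total_sold = 51
  Event 13 (sale 25): sell min(25,90)=25. stock: 90 - 25 = 65. total_sold = 76
  Event 14 (restock 36): 65 + 36 = 101
Final: stock = 101, total_sold = 76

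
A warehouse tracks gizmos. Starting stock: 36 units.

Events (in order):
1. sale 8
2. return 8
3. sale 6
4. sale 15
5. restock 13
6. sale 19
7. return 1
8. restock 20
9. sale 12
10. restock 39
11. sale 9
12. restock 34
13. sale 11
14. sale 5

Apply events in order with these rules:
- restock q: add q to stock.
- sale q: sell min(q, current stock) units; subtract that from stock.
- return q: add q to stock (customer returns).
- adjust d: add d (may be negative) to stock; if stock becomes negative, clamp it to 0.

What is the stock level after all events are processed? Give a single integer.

Answer: 66

Derivation:
Processing events:
Start: stock = 36
  Event 1 (sale 8): sell min(8,36)=8. stock: 36 - 8 = 28. total_sold = 8
  Event 2 (return 8): 28 + 8 = 36
  Event 3 (sale 6): sell min(6,36)=6. stock: 36 - 6 = 30. total_sold = 14
  Event 4 (sale 15): sell min(15,30)=15. stock: 30 - 15 = 15. total_sold = 29
  Event 5 (restock 13): 15 + 13 = 28
  Event 6 (sale 19): sell min(19,28)=19. stock: 28 - 19 = 9. total_sold = 48
  Event 7 (return 1): 9 + 1 = 10
  Event 8 (restock 20): 10 + 20 = 30
  Event 9 (sale 12): sell min(12,30)=12. stock: 30 - 12 = 18. total_sold = 60
  Event 10 (restock 39): 18 + 39 = 57
  Event 11 (sale 9): sell min(9,57)=9. stock: 57 - 9 = 48. total_sold = 69
  Event 12 (restock 34): 48 + 34 = 82
  Event 13 (sale 11): sell min(11,82)=11. stock: 82 - 11 = 71. total_sold = 80
  Event 14 (sale 5): sell min(5,71)=5. stock: 71 - 5 = 66. total_sold = 85
Final: stock = 66, total_sold = 85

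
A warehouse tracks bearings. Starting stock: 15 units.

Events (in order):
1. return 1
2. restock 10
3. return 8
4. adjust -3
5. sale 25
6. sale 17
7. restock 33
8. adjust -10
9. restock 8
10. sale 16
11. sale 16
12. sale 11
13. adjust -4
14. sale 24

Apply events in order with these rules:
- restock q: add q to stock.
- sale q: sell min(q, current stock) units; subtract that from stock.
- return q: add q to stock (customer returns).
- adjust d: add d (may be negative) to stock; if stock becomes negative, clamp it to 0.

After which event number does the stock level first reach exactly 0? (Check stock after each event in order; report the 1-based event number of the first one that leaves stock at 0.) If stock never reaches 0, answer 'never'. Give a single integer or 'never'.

Processing events:
Start: stock = 15
  Event 1 (return 1): 15 + 1 = 16
  Event 2 (restock 10): 16 + 10 = 26
  Event 3 (return 8): 26 + 8 = 34
  Event 4 (adjust -3): 34 + -3 = 31
  Event 5 (sale 25): sell min(25,31)=25. stock: 31 - 25 = 6. total_sold = 25
  Event 6 (sale 17): sell min(17,6)=6. stock: 6 - 6 = 0. total_sold = 31
  Event 7 (restock 33): 0 + 33 = 33
  Event 8 (adjust -10): 33 + -10 = 23
  Event 9 (restock 8): 23 + 8 = 31
  Event 10 (sale 16): sell min(16,31)=16. stock: 31 - 16 = 15. total_sold = 47
  Event 11 (sale 16): sell min(16,15)=15. stock: 15 - 15 = 0. total_sold = 62
  Event 12 (sale 11): sell min(11,0)=0. stock: 0 - 0 = 0. total_sold = 62
  Event 13 (adjust -4): 0 + -4 = 0 (clamped to 0)
  Event 14 (sale 24): sell min(24,0)=0. stock: 0 - 0 = 0. total_sold = 62
Final: stock = 0, total_sold = 62

First zero at event 6.

Answer: 6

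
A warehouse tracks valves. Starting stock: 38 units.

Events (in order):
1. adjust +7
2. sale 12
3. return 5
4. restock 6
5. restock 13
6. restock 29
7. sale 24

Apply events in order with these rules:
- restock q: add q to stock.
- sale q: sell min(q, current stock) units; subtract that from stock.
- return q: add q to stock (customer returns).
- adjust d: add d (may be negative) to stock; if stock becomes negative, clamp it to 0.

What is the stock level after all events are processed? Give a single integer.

Processing events:
Start: stock = 38
  Event 1 (adjust +7): 38 + 7 = 45
  Event 2 (sale 12): sell min(12,45)=12. stock: 45 - 12 = 33. total_sold = 12
  Event 3 (return 5): 33 + 5 = 38
  Event 4 (restock 6): 38 + 6 = 44
  Event 5 (restock 13): 44 + 13 = 57
  Event 6 (restock 29): 57 + 29 = 86
  Event 7 (sale 24): sell min(24,86)=24. stock: 86 - 24 = 62. total_sold = 36
Final: stock = 62, total_sold = 36

Answer: 62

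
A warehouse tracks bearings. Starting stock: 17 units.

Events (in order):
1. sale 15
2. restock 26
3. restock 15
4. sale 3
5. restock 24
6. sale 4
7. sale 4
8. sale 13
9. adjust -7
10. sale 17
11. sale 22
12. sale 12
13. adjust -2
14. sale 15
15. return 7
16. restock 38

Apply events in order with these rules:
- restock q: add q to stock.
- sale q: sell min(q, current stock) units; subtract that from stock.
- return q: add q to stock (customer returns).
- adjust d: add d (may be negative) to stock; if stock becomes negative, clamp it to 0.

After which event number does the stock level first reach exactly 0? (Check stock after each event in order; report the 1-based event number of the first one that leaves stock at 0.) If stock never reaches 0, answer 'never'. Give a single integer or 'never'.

Processing events:
Start: stock = 17
  Event 1 (sale 15): sell min(15,17)=15. stock: 17 - 15 = 2. total_sold = 15
  Event 2 (restock 26): 2 + 26 = 28
  Event 3 (restock 15): 28 + 15 = 43
  Event 4 (sale 3): sell min(3,43)=3. stock: 43 - 3 = 40. total_sold = 18
  Event 5 (restock 24): 40 + 24 = 64
  Event 6 (sale 4): sell min(4,64)=4. stock: 64 - 4 = 60. total_sold = 22
  Event 7 (sale 4): sell min(4,60)=4. stock: 60 - 4 = 56. total_sold = 26
  Event 8 (sale 13): sell min(13,56)=13. stock: 56 - 13 = 43. total_sold = 39
  Event 9 (adjust -7): 43 + -7 = 36
  Event 10 (sale 17): sell min(17,36)=17. stock: 36 - 17 = 19. total_sold = 56
  Event 11 (sale 22): sell min(22,19)=19. stock: 19 - 19 = 0. total_sold = 75
  Event 12 (sale 12): sell min(12,0)=0. stock: 0 - 0 = 0. total_sold = 75
  Event 13 (adjust -2): 0 + -2 = 0 (clamped to 0)
  Event 14 (sale 15): sell min(15,0)=0. stock: 0 - 0 = 0. total_sold = 75
  Event 15 (return 7): 0 + 7 = 7
  Event 16 (restock 38): 7 + 38 = 45
Final: stock = 45, total_sold = 75

First zero at event 11.

Answer: 11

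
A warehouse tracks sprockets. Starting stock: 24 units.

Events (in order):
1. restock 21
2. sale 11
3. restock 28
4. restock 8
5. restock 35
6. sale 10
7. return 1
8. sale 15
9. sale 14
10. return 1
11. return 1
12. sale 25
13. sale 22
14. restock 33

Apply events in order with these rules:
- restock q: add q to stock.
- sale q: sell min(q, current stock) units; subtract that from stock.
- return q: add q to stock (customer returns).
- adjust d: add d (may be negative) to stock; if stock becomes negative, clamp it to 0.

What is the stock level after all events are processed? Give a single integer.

Processing events:
Start: stock = 24
  Event 1 (restock 21): 24 + 21 = 45
  Event 2 (sale 11): sell min(11,45)=11. stock: 45 - 11 = 34. total_sold = 11
  Event 3 (restock 28): 34 + 28 = 62
  Event 4 (restock 8): 62 + 8 = 70
  Event 5 (restock 35): 70 + 35 = 105
  Event 6 (sale 10): sell min(10,105)=10. stock: 105 - 10 = 95. total_sold = 21
  Event 7 (return 1): 95 + 1 = 96
  Event 8 (sale 15): sell min(15,96)=15. stock: 96 - 15 = 81. total_sold = 36
  Event 9 (sale 14): sell min(14,81)=14. stock: 81 - 14 = 67. total_sold = 50
  Event 10 (return 1): 67 + 1 = 68
  Event 11 (return 1): 68 + 1 = 69
  Event 12 (sale 25): sell min(25,69)=25. stock: 69 - 25 = 44. total_sold = 75
  Event 13 (sale 22): sell min(22,44)=22. stock: 44 - 22 = 22. total_sold = 97
  Event 14 (restock 33): 22 + 33 = 55
Final: stock = 55, total_sold = 97

Answer: 55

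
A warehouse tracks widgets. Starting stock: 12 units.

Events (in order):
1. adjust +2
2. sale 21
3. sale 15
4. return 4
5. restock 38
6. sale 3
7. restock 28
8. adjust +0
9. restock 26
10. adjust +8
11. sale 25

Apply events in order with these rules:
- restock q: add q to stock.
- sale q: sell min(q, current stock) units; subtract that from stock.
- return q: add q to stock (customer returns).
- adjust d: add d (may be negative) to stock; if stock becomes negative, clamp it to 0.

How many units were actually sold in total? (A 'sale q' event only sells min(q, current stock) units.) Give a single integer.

Answer: 42

Derivation:
Processing events:
Start: stock = 12
  Event 1 (adjust +2): 12 + 2 = 14
  Event 2 (sale 21): sell min(21,14)=14. stock: 14 - 14 = 0. total_sold = 14
  Event 3 (sale 15): sell min(15,0)=0. stock: 0 - 0 = 0. total_sold = 14
  Event 4 (return 4): 0 + 4 = 4
  Event 5 (restock 38): 4 + 38 = 42
  Event 6 (sale 3): sell min(3,42)=3. stock: 42 - 3 = 39. total_sold = 17
  Event 7 (restock 28): 39 + 28 = 67
  Event 8 (adjust +0): 67 + 0 = 67
  Event 9 (restock 26): 67 + 26 = 93
  Event 10 (adjust +8): 93 + 8 = 101
  Event 11 (sale 25): sell min(25,101)=25. stock: 101 - 25 = 76. total_sold = 42
Final: stock = 76, total_sold = 42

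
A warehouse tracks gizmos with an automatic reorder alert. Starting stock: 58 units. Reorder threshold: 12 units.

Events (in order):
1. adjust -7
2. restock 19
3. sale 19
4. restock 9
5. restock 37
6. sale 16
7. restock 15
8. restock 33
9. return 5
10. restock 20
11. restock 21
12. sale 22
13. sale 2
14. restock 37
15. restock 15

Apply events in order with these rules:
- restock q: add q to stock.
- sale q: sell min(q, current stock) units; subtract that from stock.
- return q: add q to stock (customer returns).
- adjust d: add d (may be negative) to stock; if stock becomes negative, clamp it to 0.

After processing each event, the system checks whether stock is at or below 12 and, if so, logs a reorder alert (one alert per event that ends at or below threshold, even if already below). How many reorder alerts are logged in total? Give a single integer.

Processing events:
Start: stock = 58
  Event 1 (adjust -7): 58 + -7 = 51
  Event 2 (restock 19): 51 + 19 = 70
  Event 3 (sale 19): sell min(19,70)=19. stock: 70 - 19 = 51. total_sold = 19
  Event 4 (restock 9): 51 + 9 = 60
  Event 5 (restock 37): 60 + 37 = 97
  Event 6 (sale 16): sell min(16,97)=16. stock: 97 - 16 = 81. total_sold = 35
  Event 7 (restock 15): 81 + 15 = 96
  Event 8 (restock 33): 96 + 33 = 129
  Event 9 (return 5): 129 + 5 = 134
  Event 10 (restock 20): 134 + 20 = 154
  Event 11 (restock 21): 154 + 21 = 175
  Event 12 (sale 22): sell min(22,175)=22. stock: 175 - 22 = 153. total_sold = 57
  Event 13 (sale 2): sell min(2,153)=2. stock: 153 - 2 = 151. total_sold = 59
  Event 14 (restock 37): 151 + 37 = 188
  Event 15 (restock 15): 188 + 15 = 203
Final: stock = 203, total_sold = 59

Checking against threshold 12:
  After event 1: stock=51 > 12
  After event 2: stock=70 > 12
  After event 3: stock=51 > 12
  After event 4: stock=60 > 12
  After event 5: stock=97 > 12
  After event 6: stock=81 > 12
  After event 7: stock=96 > 12
  After event 8: stock=129 > 12
  After event 9: stock=134 > 12
  After event 10: stock=154 > 12
  After event 11: stock=175 > 12
  After event 12: stock=153 > 12
  After event 13: stock=151 > 12
  After event 14: stock=188 > 12
  After event 15: stock=203 > 12
Alert events: []. Count = 0

Answer: 0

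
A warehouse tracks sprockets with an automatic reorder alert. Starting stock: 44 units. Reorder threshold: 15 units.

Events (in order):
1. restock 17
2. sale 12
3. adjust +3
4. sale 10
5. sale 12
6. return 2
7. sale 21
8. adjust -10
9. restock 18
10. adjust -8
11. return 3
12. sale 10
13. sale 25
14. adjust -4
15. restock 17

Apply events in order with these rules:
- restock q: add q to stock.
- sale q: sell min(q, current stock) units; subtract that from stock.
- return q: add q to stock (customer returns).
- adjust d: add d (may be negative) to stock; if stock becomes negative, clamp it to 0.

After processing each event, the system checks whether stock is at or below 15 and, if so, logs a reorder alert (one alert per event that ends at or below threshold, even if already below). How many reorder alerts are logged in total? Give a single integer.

Processing events:
Start: stock = 44
  Event 1 (restock 17): 44 + 17 = 61
  Event 2 (sale 12): sell min(12,61)=12. stock: 61 - 12 = 49. total_sold = 12
  Event 3 (adjust +3): 49 + 3 = 52
  Event 4 (sale 10): sell min(10,52)=10. stock: 52 - 10 = 42. total_sold = 22
  Event 5 (sale 12): sell min(12,42)=12. stock: 42 - 12 = 30. total_sold = 34
  Event 6 (return 2): 30 + 2 = 32
  Event 7 (sale 21): sell min(21,32)=21. stock: 32 - 21 = 11. total_sold = 55
  Event 8 (adjust -10): 11 + -10 = 1
  Event 9 (restock 18): 1 + 18 = 19
  Event 10 (adjust -8): 19 + -8 = 11
  Event 11 (return 3): 11 + 3 = 14
  Event 12 (sale 10): sell min(10,14)=10. stock: 14 - 10 = 4. total_sold = 65
  Event 13 (sale 25): sell min(25,4)=4. stock: 4 - 4 = 0. total_sold = 69
  Event 14 (adjust -4): 0 + -4 = 0 (clamped to 0)
  Event 15 (restock 17): 0 + 17 = 17
Final: stock = 17, total_sold = 69

Checking against threshold 15:
  After event 1: stock=61 > 15
  After event 2: stock=49 > 15
  After event 3: stock=52 > 15
  After event 4: stock=42 > 15
  After event 5: stock=30 > 15
  After event 6: stock=32 > 15
  After event 7: stock=11 <= 15 -> ALERT
  After event 8: stock=1 <= 15 -> ALERT
  After event 9: stock=19 > 15
  After event 10: stock=11 <= 15 -> ALERT
  After event 11: stock=14 <= 15 -> ALERT
  After event 12: stock=4 <= 15 -> ALERT
  After event 13: stock=0 <= 15 -> ALERT
  After event 14: stock=0 <= 15 -> ALERT
  After event 15: stock=17 > 15
Alert events: [7, 8, 10, 11, 12, 13, 14]. Count = 7

Answer: 7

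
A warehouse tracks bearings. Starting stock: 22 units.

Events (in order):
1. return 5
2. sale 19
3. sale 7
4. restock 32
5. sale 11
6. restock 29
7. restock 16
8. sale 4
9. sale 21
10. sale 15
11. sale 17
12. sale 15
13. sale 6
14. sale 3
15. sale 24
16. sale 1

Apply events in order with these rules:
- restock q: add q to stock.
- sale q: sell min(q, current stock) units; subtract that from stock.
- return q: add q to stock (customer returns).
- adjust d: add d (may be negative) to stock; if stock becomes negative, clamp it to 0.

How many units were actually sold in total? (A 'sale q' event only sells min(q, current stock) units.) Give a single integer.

Answer: 104

Derivation:
Processing events:
Start: stock = 22
  Event 1 (return 5): 22 + 5 = 27
  Event 2 (sale 19): sell min(19,27)=19. stock: 27 - 19 = 8. total_sold = 19
  Event 3 (sale 7): sell min(7,8)=7. stock: 8 - 7 = 1. total_sold = 26
  Event 4 (restock 32): 1 + 32 = 33
  Event 5 (sale 11): sell min(11,33)=11. stock: 33 - 11 = 22. total_sold = 37
  Event 6 (restock 29): 22 + 29 = 51
  Event 7 (restock 16): 51 + 16 = 67
  Event 8 (sale 4): sell min(4,67)=4. stock: 67 - 4 = 63. total_sold = 41
  Event 9 (sale 21): sell min(21,63)=21. stock: 63 - 21 = 42. total_sold = 62
  Event 10 (sale 15): sell min(15,42)=15. stock: 42 - 15 = 27. total_sold = 77
  Event 11 (sale 17): sell min(17,27)=17. stock: 27 - 17 = 10. total_sold = 94
  Event 12 (sale 15): sell min(15,10)=10. stock: 10 - 10 = 0. total_sold = 104
  Event 13 (sale 6): sell min(6,0)=0. stock: 0 - 0 = 0. total_sold = 104
  Event 14 (sale 3): sell min(3,0)=0. stock: 0 - 0 = 0. total_sold = 104
  Event 15 (sale 24): sell min(24,0)=0. stock: 0 - 0 = 0. total_sold = 104
  Event 16 (sale 1): sell min(1,0)=0. stock: 0 - 0 = 0. total_sold = 104
Final: stock = 0, total_sold = 104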